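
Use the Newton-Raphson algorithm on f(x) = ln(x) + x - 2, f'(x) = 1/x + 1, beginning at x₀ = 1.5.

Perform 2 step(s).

f(x) = ln(x) + x - 2
f'(x) = 1/x + 1
x₀ = 1.5

Newton-Raphson formula: x_{n+1} = x_n - f(x_n)/f'(x_n)

Iteration 1:
  f(1.500000) = -0.094535
  f'(1.500000) = 1.666667
  x_1 = 1.500000 - (-0.094535)/1.666667 = 1.556721
Iteration 2:
  f(1.556721) = -0.000697
  f'(1.556721) = 1.642376
  x_2 = 1.556721 - (-0.000697)/1.642376 = 1.557146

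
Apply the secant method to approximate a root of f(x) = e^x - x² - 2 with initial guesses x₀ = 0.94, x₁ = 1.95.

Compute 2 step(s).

f(x) = e^x - x² - 2
x₀ = 0.94, x₁ = 1.95

Secant formula: x_{n+1} = x_n - f(x_n)(x_n - x_{n-1})/(f(x_n) - f(x_{n-1}))

Iteration 1:
  f(0.940000) = -0.323619
  f(1.950000) = 1.226188
  x_2 = 1.950000 - 1.226188×(1.950000 - 0.940000)/(1.226188 - (-0.323619))
       = 1.150900
Iteration 2:
  f(1.950000) = 1.226188
  f(1.150900) = -0.163534
  x_3 = 1.150900 - (-0.163534)×(1.150900 - 1.950000)/(-0.163534 - 1.226188)
       = 1.244934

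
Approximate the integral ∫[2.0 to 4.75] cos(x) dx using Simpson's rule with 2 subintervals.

f(x) = cos(x)
a = 2.0, b = 4.75, n = 2
h = (b - a)/n = 1.375000

Simpson's rule: (h/3)[f(x₀) + 4f(x₁) + 2f(x₂) + ... + f(xₙ)]

x_0 = 2.0000, f(x_0) = -0.416147, coefficient = 1
x_1 = 3.3750, f(x_1) = -0.972884, coefficient = 4
x_2 = 4.7500, f(x_2) = 0.037602, coefficient = 1

I ≈ (1.375000/3) × -4.270080 = -1.957120
Exact value: -1.908590
Error: 0.048530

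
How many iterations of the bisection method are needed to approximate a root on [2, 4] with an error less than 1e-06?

We need (b-a)/2^n ≤ 1e-06
(4 - 2)/2^n ≤ 1e-06
2/2^n ≤ 1e-06
2^n ≥ 2000000
n ≥ log₂(2000000) = 20.93
n ≥ 21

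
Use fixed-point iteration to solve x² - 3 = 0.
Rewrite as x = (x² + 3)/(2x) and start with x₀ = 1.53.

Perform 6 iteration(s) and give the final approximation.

Equation: x² - 3 = 0
Fixed-point form: x = (x² + 3)/(2x)
x₀ = 1.53

x_1 = g(1.530000) = 1.745392
x_2 = g(1.745392) = 1.732102
x_3 = g(1.732102) = 1.732051
x_4 = g(1.732051) = 1.732051
x_5 = g(1.732051) = 1.732051
x_6 = g(1.732051) = 1.732051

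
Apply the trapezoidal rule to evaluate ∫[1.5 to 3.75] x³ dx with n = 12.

f(x) = x³
a = 1.5, b = 3.75, n = 12
h = (b - a)/n = 0.187500

Trapezoidal rule: (h/2)[f(x₀) + 2f(x₁) + 2f(x₂) + ... + f(xₙ)]

x_0 = 1.5000, f(x_0) = 3.375000, coefficient = 1
x_1 = 1.6875, f(x_1) = 4.805420, coefficient = 2
x_2 = 1.8750, f(x_2) = 6.591797, coefficient = 2
x_3 = 2.0625, f(x_3) = 8.773682, coefficient = 2
x_4 = 2.2500, f(x_4) = 11.390625, coefficient = 2
x_5 = 2.4375, f(x_5) = 14.482178, coefficient = 2
x_6 = 2.6250, f(x_6) = 18.087891, coefficient = 2
x_7 = 2.8125, f(x_7) = 22.247314, coefficient = 2
x_8 = 3.0000, f(x_8) = 27.000000, coefficient = 2
x_9 = 3.1875, f(x_9) = 32.385498, coefficient = 2
x_10 = 3.3750, f(x_10) = 38.443359, coefficient = 2
x_11 = 3.5625, f(x_11) = 45.213135, coefficient = 2
x_12 = 3.7500, f(x_12) = 52.734375, coefficient = 1

I ≈ (0.187500/2) × 514.951172 = 48.276672
Exact value: 48.172852
Error: 0.103821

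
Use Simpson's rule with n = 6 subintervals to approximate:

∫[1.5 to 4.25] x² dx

f(x) = x²
a = 1.5, b = 4.25, n = 6
h = (b - a)/n = 0.458333

Simpson's rule: (h/3)[f(x₀) + 4f(x₁) + 2f(x₂) + ... + f(xₙ)]

x_0 = 1.5000, f(x_0) = 2.250000, coefficient = 1
x_1 = 1.9583, f(x_1) = 3.835069, coefficient = 4
x_2 = 2.4167, f(x_2) = 5.840278, coefficient = 2
x_3 = 2.8750, f(x_3) = 8.265625, coefficient = 4
x_4 = 3.3333, f(x_4) = 11.111111, coefficient = 2
x_5 = 3.7917, f(x_5) = 14.376736, coefficient = 4
x_6 = 4.2500, f(x_6) = 18.062500, coefficient = 1

I ≈ (0.458333/3) × 160.125000 = 24.463542
Exact value: 24.463542
Error: 0.000000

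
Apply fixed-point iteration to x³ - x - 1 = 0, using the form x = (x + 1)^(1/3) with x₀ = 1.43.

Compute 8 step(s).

Equation: x³ - x - 1 = 0
Fixed-point form: x = (x + 1)^(1/3)
x₀ = 1.43

x_1 = g(1.430000) = 1.344421
x_2 = g(1.344421) = 1.328450
x_3 = g(1.328450) = 1.325426
x_4 = g(1.325426) = 1.324853
x_5 = g(1.324853) = 1.324744
x_6 = g(1.324744) = 1.324723
x_7 = g(1.324723) = 1.324719
x_8 = g(1.324719) = 1.324718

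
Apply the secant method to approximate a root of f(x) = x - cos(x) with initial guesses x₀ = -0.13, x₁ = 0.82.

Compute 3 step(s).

f(x) = x - cos(x)
x₀ = -0.13, x₁ = 0.82

Secant formula: x_{n+1} = x_n - f(x_n)(x_n - x_{n-1})/(f(x_n) - f(x_{n-1}))

Iteration 1:
  f(-0.130000) = -1.121562
  f(0.820000) = 0.137779
  x_2 = 0.820000 - 0.137779×(0.820000 - (-0.130000))/(0.137779 - (-1.121562))
       = 0.716065
Iteration 2:
  f(0.820000) = 0.137779
  f(0.716065) = -0.038330
  x_3 = 0.716065 - (-0.038330)×(0.716065 - 0.820000)/(-0.038330 - 0.137779)
       = 0.738686
Iteration 3:
  f(0.716065) = -0.038330
  f(0.738686) = -0.000668
  x_4 = 0.738686 - (-0.000668)×(0.738686 - 0.716065)/(-0.000668 - (-0.038330))
       = 0.739087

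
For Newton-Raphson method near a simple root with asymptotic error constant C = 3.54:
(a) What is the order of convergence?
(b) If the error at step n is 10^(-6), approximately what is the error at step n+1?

(a) Newton-Raphson has quadratic (order 2) convergence near simple roots.
    This means |e_{n+1}| ≈ C|e_n|².

(b) With |e_n| = 10^(-6) and C = 3.54:
    |e_{n+1}| ≈ 3.54 × (10^(-6))² = 3.54 × 10^(-12)

(a) 2 (quadratic); (b) |e_{n+1}| ≈ 3.540e-12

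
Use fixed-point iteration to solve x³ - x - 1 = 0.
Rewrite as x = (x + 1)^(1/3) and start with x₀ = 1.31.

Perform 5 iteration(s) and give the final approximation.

Equation: x³ - x - 1 = 0
Fixed-point form: x = (x + 1)^(1/3)
x₀ = 1.31

x_1 = g(1.310000) = 1.321916
x_2 = g(1.321916) = 1.324186
x_3 = g(1.324186) = 1.324617
x_4 = g(1.324617) = 1.324699
x_5 = g(1.324699) = 1.324714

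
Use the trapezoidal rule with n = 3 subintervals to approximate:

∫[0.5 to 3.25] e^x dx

f(x) = e^x
a = 0.5, b = 3.25, n = 3
h = (b - a)/n = 0.916667

Trapezoidal rule: (h/2)[f(x₀) + 2f(x₁) + 2f(x₂) + ... + f(xₙ)]

x_0 = 0.5000, f(x_0) = 1.648721, coefficient = 1
x_1 = 1.4167, f(x_1) = 4.123353, coefficient = 2
x_2 = 2.3333, f(x_2) = 10.312259, coefficient = 2
x_3 = 3.2500, f(x_3) = 25.790340, coefficient = 1

I ≈ (0.916667/2) × 56.310284 = 25.808880
Exact value: 24.141619
Error: 1.667262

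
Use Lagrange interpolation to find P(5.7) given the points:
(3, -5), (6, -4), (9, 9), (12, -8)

Lagrange interpolation formula:
P(x) = Σ yᵢ × Lᵢ(x)
where Lᵢ(x) = Π_{j≠i} (x - xⱼ)/(xᵢ - xⱼ)

L_0(5.7) = (5.7 - 6)/(3 - 6) × (5.7 - 9)/(3 - 9) × (5.7 - 12)/(3 - 12) = 0.038500
L_1(5.7) = (5.7 - 3)/(6 - 3) × (5.7 - 9)/(6 - 9) × (5.7 - 12)/(6 - 12) = 1.039500
L_2(5.7) = (5.7 - 3)/(9 - 3) × (5.7 - 6)/(9 - 6) × (5.7 - 12)/(9 - 12) = -0.094500
L_3(5.7) = (5.7 - 3)/(12 - 3) × (5.7 - 6)/(12 - 6) × (5.7 - 9)/(12 - 9) = 0.016500

P(5.7) = (-5)×L_0(5.7) + (-4)×L_1(5.7) + 9×L_2(5.7) + (-8)×L_3(5.7)
P(5.7) = -5.333000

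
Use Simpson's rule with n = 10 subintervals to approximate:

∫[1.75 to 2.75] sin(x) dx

f(x) = sin(x)
a = 1.75, b = 2.75, n = 10
h = (b - a)/n = 0.100000

Simpson's rule: (h/3)[f(x₀) + 4f(x₁) + 2f(x₂) + ... + f(xₙ)]

x_0 = 1.7500, f(x_0) = 0.983986, coefficient = 1
x_1 = 1.8500, f(x_1) = 0.961275, coefficient = 4
x_2 = 1.9500, f(x_2) = 0.928960, coefficient = 2
x_3 = 2.0500, f(x_3) = 0.887362, coefficient = 4
x_4 = 2.1500, f(x_4) = 0.836899, coefficient = 2
x_5 = 2.2500, f(x_5) = 0.778073, coefficient = 4
x_6 = 2.3500, f(x_6) = 0.711473, coefficient = 2
x_7 = 2.4500, f(x_7) = 0.637765, coefficient = 4
x_8 = 2.5500, f(x_8) = 0.557684, coefficient = 2
x_9 = 2.6500, f(x_9) = 0.472031, coefficient = 4
x_10 = 2.7500, f(x_10) = 0.381661, coefficient = 1

I ≈ (0.100000/3) × 22.381702 = 0.746057
Exact value: 0.746056
Error: 0.000000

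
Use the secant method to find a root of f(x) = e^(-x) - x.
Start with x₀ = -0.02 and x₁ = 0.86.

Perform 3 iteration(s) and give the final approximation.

f(x) = e^(-x) - x
x₀ = -0.02, x₁ = 0.86

Secant formula: x_{n+1} = x_n - f(x_n)(x_n - x_{n-1})/(f(x_n) - f(x_{n-1}))

Iteration 1:
  f(-0.020000) = 1.040201
  f(0.860000) = -0.436838
  x_2 = 0.860000 - (-0.436838)×(0.860000 - (-0.020000))/(-0.436838 - 1.040201)
       = 0.599738
Iteration 2:
  f(0.860000) = -0.436838
  f(0.599738) = -0.050782
  x_3 = 0.599738 - (-0.050782)×(0.599738 - 0.860000)/(-0.050782 - (-0.436838))
       = 0.565503
Iteration 3:
  f(0.599738) = -0.050782
  f(0.565503) = 0.002572
  x_4 = 0.565503 - 0.002572×(0.565503 - 0.599738)/(0.002572 - (-0.050782))
       = 0.567153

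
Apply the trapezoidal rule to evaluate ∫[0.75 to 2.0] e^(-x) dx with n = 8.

f(x) = e^(-x)
a = 0.75, b = 2.0, n = 8
h = (b - a)/n = 0.156250

Trapezoidal rule: (h/2)[f(x₀) + 2f(x₁) + 2f(x₂) + ... + f(xₙ)]

x_0 = 0.7500, f(x_0) = 0.472367, coefficient = 1
x_1 = 0.9062, f(x_1) = 0.404037, coefficient = 2
x_2 = 1.0625, f(x_2) = 0.345591, coefficient = 2
x_3 = 1.2188, f(x_3) = 0.295599, coefficient = 2
x_4 = 1.3750, f(x_4) = 0.252840, coefficient = 2
x_5 = 1.5312, f(x_5) = 0.216265, coefficient = 2
x_6 = 1.6875, f(x_6) = 0.184981, coefficient = 2
x_7 = 1.8438, f(x_7) = 0.158223, coefficient = 2
x_8 = 2.0000, f(x_8) = 0.135335, coefficient = 1

I ≈ (0.156250/2) × 4.322774 = 0.337717
Exact value: 0.337031
Error: 0.000685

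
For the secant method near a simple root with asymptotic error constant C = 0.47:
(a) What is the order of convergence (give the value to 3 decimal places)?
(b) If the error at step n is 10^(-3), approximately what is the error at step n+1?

(a) Secant method has superlinear convergence with order φ = (1+√5)/2 ≈ 1.618.
    This means |e_{n+1}| ≈ C|e_n|^1.618.

(b) With |e_n| = 10^(-3) and C = 0.47:
    |e_{n+1}| ≈ 0.47 × (10^(-3))^1.618 = 0.47 × 10^(-4.85)

(a) ≈ 1.618 (golden ratio); (b) |e_{n+1}| ≈ 6.577e-06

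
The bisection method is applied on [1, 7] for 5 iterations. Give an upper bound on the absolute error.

Bisection error bound: |error| ≤ (b-a)/2^n
|error| ≤ (7 - 1)/2^5 = 6/2^5
|error| ≤ 0.1875000000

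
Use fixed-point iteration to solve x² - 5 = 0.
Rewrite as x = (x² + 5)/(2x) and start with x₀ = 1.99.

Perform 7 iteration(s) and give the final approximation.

Equation: x² - 5 = 0
Fixed-point form: x = (x² + 5)/(2x)
x₀ = 1.99

x_1 = g(1.990000) = 2.251281
x_2 = g(2.251281) = 2.236119
x_3 = g(2.236119) = 2.236068
x_4 = g(2.236068) = 2.236068
x_5 = g(2.236068) = 2.236068
x_6 = g(2.236068) = 2.236068
x_7 = g(2.236068) = 2.236068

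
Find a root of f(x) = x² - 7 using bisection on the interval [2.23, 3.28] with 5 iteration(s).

f(x) = x² - 7
Initial interval: [2.23, 3.28]

Iteration 1:
  c_1 = (2.230000 + 3.280000)/2 = 2.755000
  f(c_1) = f(2.755000) = 0.590025
  f(a) × f(c) < 0, new interval: [2.230000, 2.755000]
Iteration 2:
  c_2 = (2.230000 + 2.755000)/2 = 2.492500
  f(c_2) = f(2.492500) = -0.787444
  f(a) × f(c) ≥ 0, new interval: [2.492500, 2.755000]
Iteration 3:
  c_3 = (2.492500 + 2.755000)/2 = 2.623750
  f(c_3) = f(2.623750) = -0.115936
  f(a) × f(c) ≥ 0, new interval: [2.623750, 2.755000]
Iteration 4:
  c_4 = (2.623750 + 2.755000)/2 = 2.689375
  f(c_4) = f(2.689375) = 0.232738
  f(a) × f(c) < 0, new interval: [2.623750, 2.689375]
Iteration 5:
  c_5 = (2.623750 + 2.689375)/2 = 2.656562
  f(c_5) = f(2.656562) = 0.057324
  f(a) × f(c) < 0, new interval: [2.623750, 2.656562]

After 5 iteration(s), the approximation is c_5 = 2.656562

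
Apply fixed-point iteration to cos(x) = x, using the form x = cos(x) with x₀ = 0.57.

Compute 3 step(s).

Equation: cos(x) = x
Fixed-point form: x = cos(x)
x₀ = 0.57

x_1 = g(0.570000) = 0.841901
x_2 = g(0.841901) = 0.666046
x_3 = g(0.666046) = 0.786271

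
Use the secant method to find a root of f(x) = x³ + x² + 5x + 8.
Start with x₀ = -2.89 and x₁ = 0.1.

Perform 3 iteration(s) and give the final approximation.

f(x) = x³ + x² + 5x + 8
x₀ = -2.89, x₁ = 0.1

Secant formula: x_{n+1} = x_n - f(x_n)(x_n - x_{n-1})/(f(x_n) - f(x_{n-1}))

Iteration 1:
  f(-2.890000) = -22.235469
  f(0.100000) = 8.511000
  x_2 = 0.100000 - 8.511000×(0.100000 - (-2.890000))/(8.511000 - (-22.235469))
       = -0.727669
Iteration 2:
  f(0.100000) = 8.511000
  f(-0.727669) = 4.505856
  x_3 = -0.727669 - 4.505856×(-0.727669 - 0.100000)/(4.505856 - 8.511000)
       = -1.658810
Iteration 3:
  f(-0.727669) = 4.505856
  f(-1.658810) = -2.106869
  x_4 = -1.658810 - (-2.106869)×(-1.658810 - (-0.727669))/(-2.106869 - 4.505856)
       = -1.362141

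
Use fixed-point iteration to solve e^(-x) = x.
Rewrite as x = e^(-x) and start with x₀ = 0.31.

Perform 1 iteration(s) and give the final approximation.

Equation: e^(-x) = x
Fixed-point form: x = e^(-x)
x₀ = 0.31

x_1 = g(0.310000) = 0.733447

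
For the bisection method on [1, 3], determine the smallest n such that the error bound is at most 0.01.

We need (b-a)/2^n ≤ 0.01
(3 - 1)/2^n ≤ 0.01
2/2^n ≤ 0.01
2^n ≥ 200
n ≥ log₂(200) = 7.64
n ≥ 8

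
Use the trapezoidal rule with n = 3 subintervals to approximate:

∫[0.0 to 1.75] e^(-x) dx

f(x) = e^(-x)
a = 0.0, b = 1.75, n = 3
h = (b - a)/n = 0.583333

Trapezoidal rule: (h/2)[f(x₀) + 2f(x₁) + 2f(x₂) + ... + f(xₙ)]

x_0 = 0.0000, f(x_0) = 1.000000, coefficient = 1
x_1 = 0.5833, f(x_1) = 0.558035, coefficient = 2
x_2 = 1.1667, f(x_2) = 0.311403, coefficient = 2
x_3 = 1.7500, f(x_3) = 0.173774, coefficient = 1

I ≈ (0.583333/2) × 2.912651 = 0.849523
Exact value: 0.826226
Error: 0.023297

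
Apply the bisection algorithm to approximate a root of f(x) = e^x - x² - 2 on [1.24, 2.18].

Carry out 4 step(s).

f(x) = e^x - x² - 2
Initial interval: [1.24, 2.18]

Iteration 1:
  c_1 = (1.240000 + 2.180000)/2 = 1.710000
  f(c_1) = f(1.710000) = 0.604861
  f(a) × f(c) < 0, new interval: [1.240000, 1.710000]
Iteration 2:
  c_2 = (1.240000 + 1.710000)/2 = 1.475000
  f(c_2) = f(1.475000) = 0.195411
  f(a) × f(c) < 0, new interval: [1.240000, 1.475000]
Iteration 3:
  c_3 = (1.240000 + 1.475000)/2 = 1.357500
  f(c_3) = f(1.357500) = 0.043659
  f(a) × f(c) < 0, new interval: [1.240000, 1.357500]
Iteration 4:
  c_4 = (1.240000 + 1.357500)/2 = 1.298750
  f(c_4) = f(1.298750) = -0.022039
  f(a) × f(c) ≥ 0, new interval: [1.298750, 1.357500]

After 4 iteration(s), the approximation is c_4 = 1.298750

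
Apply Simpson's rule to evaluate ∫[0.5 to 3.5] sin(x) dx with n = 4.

f(x) = sin(x)
a = 0.5, b = 3.5, n = 4
h = (b - a)/n = 0.750000

Simpson's rule: (h/3)[f(x₀) + 4f(x₁) + 2f(x₂) + ... + f(xₙ)]

x_0 = 0.5000, f(x_0) = 0.479426, coefficient = 1
x_1 = 1.2500, f(x_1) = 0.948985, coefficient = 4
x_2 = 2.0000, f(x_2) = 0.909297, coefficient = 2
x_3 = 2.7500, f(x_3) = 0.381661, coefficient = 4
x_4 = 3.5000, f(x_4) = -0.350783, coefficient = 1

I ≈ (0.750000/3) × 7.269820 = 1.817455
Exact value: 1.814039
Error: 0.003416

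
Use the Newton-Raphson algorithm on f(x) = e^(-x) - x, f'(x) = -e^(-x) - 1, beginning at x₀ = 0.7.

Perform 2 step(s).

f(x) = e^(-x) - x
f'(x) = -e^(-x) - 1
x₀ = 0.7

Newton-Raphson formula: x_{n+1} = x_n - f(x_n)/f'(x_n)

Iteration 1:
  f(0.700000) = -0.203415
  f'(0.700000) = -1.496585
  x_1 = 0.700000 - (-0.203415)/(-1.496585) = 0.564081
Iteration 2:
  f(0.564081) = 0.004802
  f'(0.564081) = -1.568883
  x_2 = 0.564081 - 0.004802/(-1.568883) = 0.567142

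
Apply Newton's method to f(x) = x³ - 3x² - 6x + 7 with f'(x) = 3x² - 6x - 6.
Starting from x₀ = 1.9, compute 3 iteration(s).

f(x) = x³ - 3x² - 6x + 7
f'(x) = 3x² - 6x - 6
x₀ = 1.9

Newton-Raphson formula: x_{n+1} = x_n - f(x_n)/f'(x_n)

Iteration 1:
  f(1.900000) = -8.371000
  f'(1.900000) = -6.570000
  x_1 = 1.900000 - (-8.371000)/(-6.570000) = 0.625875
Iteration 2:
  f(0.625875) = 2.314757
  f'(0.625875) = -8.580092
  x_2 = 0.625875 - 2.314757/(-8.580092) = 0.895658
Iteration 3:
  f(0.895658) = -0.062054
  f'(0.895658) = -8.967338
  x_3 = 0.895658 - (-0.062054)/(-8.967338) = 0.888738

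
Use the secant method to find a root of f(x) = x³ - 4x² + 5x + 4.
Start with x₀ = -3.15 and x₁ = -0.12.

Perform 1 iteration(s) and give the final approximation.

f(x) = x³ - 4x² + 5x + 4
x₀ = -3.15, x₁ = -0.12

Secant formula: x_{n+1} = x_n - f(x_n)(x_n - x_{n-1})/(f(x_n) - f(x_{n-1}))

Iteration 1:
  f(-3.150000) = -82.695875
  f(-0.120000) = 3.340672
  x_2 = -0.120000 - 3.340672×(-0.120000 - (-3.150000))/(3.340672 - (-82.695875))
       = -0.237650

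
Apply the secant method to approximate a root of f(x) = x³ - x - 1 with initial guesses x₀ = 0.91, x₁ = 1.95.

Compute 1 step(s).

f(x) = x³ - x - 1
x₀ = 0.91, x₁ = 1.95

Secant formula: x_{n+1} = x_n - f(x_n)(x_n - x_{n-1})/(f(x_n) - f(x_{n-1}))

Iteration 1:
  f(0.910000) = -1.156429
  f(1.950000) = 4.464875
  x_2 = 1.950000 - 4.464875×(1.950000 - 0.910000)/(4.464875 - (-1.156429))
       = 1.123951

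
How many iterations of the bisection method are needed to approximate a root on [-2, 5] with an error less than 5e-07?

We need (b-a)/2^n ≤ 5e-07
(5 - (-2))/2^n ≤ 5e-07
7/2^n ≤ 5e-07
2^n ≥ 14000000
n ≥ log₂(14000000) = 23.74
n ≥ 24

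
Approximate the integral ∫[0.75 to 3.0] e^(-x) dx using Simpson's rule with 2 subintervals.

f(x) = e^(-x)
a = 0.75, b = 3.0, n = 2
h = (b - a)/n = 1.125000

Simpson's rule: (h/3)[f(x₀) + 4f(x₁) + 2f(x₂) + ... + f(xₙ)]

x_0 = 0.7500, f(x_0) = 0.472367, coefficient = 1
x_1 = 1.8750, f(x_1) = 0.153355, coefficient = 4
x_2 = 3.0000, f(x_2) = 0.049787, coefficient = 1

I ≈ (1.125000/3) × 1.135573 = 0.425840
Exact value: 0.422579
Error: 0.003261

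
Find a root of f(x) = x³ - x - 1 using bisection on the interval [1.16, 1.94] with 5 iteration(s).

f(x) = x³ - x - 1
Initial interval: [1.16, 1.94]

Iteration 1:
  c_1 = (1.160000 + 1.940000)/2 = 1.550000
  f(c_1) = f(1.550000) = 1.173875
  f(a) × f(c) < 0, new interval: [1.160000, 1.550000]
Iteration 2:
  c_2 = (1.160000 + 1.550000)/2 = 1.355000
  f(c_2) = f(1.355000) = 0.132814
  f(a) × f(c) < 0, new interval: [1.160000, 1.355000]
Iteration 3:
  c_3 = (1.160000 + 1.355000)/2 = 1.257500
  f(c_3) = f(1.257500) = -0.269007
  f(a) × f(c) ≥ 0, new interval: [1.257500, 1.355000]
Iteration 4:
  c_4 = (1.257500 + 1.355000)/2 = 1.306250
  f(c_4) = f(1.306250) = -0.077410
  f(a) × f(c) ≥ 0, new interval: [1.306250, 1.355000]
Iteration 5:
  c_5 = (1.306250 + 1.355000)/2 = 1.330625
  f(c_5) = f(1.330625) = 0.025330
  f(a) × f(c) < 0, new interval: [1.306250, 1.330625]

After 5 iteration(s), the approximation is c_5 = 1.330625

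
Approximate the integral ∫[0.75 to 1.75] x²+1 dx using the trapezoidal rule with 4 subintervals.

f(x) = x²+1
a = 0.75, b = 1.75, n = 4
h = (b - a)/n = 0.250000

Trapezoidal rule: (h/2)[f(x₀) + 2f(x₁) + 2f(x₂) + ... + f(xₙ)]

x_0 = 0.7500, f(x_0) = 1.562500, coefficient = 1
x_1 = 1.0000, f(x_1) = 2.000000, coefficient = 2
x_2 = 1.2500, f(x_2) = 2.562500, coefficient = 2
x_3 = 1.5000, f(x_3) = 3.250000, coefficient = 2
x_4 = 1.7500, f(x_4) = 4.062500, coefficient = 1

I ≈ (0.250000/2) × 21.250000 = 2.656250
Exact value: 2.645833
Error: 0.010417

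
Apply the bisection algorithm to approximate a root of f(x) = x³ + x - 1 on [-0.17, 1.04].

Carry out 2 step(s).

f(x) = x³ + x - 1
Initial interval: [-0.17, 1.04]

Iteration 1:
  c_1 = (-0.170000 + 1.040000)/2 = 0.435000
  f(c_1) = f(0.435000) = -0.482687
  f(a) × f(c) ≥ 0, new interval: [0.435000, 1.040000]
Iteration 2:
  c_2 = (0.435000 + 1.040000)/2 = 0.737500
  f(c_2) = f(0.737500) = 0.138631
  f(a) × f(c) < 0, new interval: [0.435000, 0.737500]

After 2 iteration(s), the approximation is c_2 = 0.737500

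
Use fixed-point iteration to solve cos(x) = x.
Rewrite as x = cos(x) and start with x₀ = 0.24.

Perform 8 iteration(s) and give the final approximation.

Equation: cos(x) = x
Fixed-point form: x = cos(x)
x₀ = 0.24

x_1 = g(0.240000) = 0.971338
x_2 = g(0.971338) = 0.564195
x_3 = g(0.564195) = 0.845019
x_4 = g(0.845019) = 0.663717
x_5 = g(0.663717) = 0.787708
x_6 = g(0.787708) = 0.705472
x_7 = g(0.705472) = 0.761306
x_8 = g(0.761306) = 0.723936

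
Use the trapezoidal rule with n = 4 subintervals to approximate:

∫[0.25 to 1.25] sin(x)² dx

f(x) = sin(x)²
a = 0.25, b = 1.25, n = 4
h = (b - a)/n = 0.250000

Trapezoidal rule: (h/2)[f(x₀) + 2f(x₁) + 2f(x₂) + ... + f(xₙ)]

x_0 = 0.2500, f(x_0) = 0.061209, coefficient = 1
x_1 = 0.5000, f(x_1) = 0.229849, coefficient = 2
x_2 = 0.7500, f(x_2) = 0.464631, coefficient = 2
x_3 = 1.0000, f(x_3) = 0.708073, coefficient = 2
x_4 = 1.2500, f(x_4) = 0.900572, coefficient = 1

I ≈ (0.250000/2) × 3.766888 = 0.470861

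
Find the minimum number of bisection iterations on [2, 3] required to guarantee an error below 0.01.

We need (b-a)/2^n ≤ 0.01
(3 - 2)/2^n ≤ 0.01
1/2^n ≤ 0.01
2^n ≥ 100
n ≥ log₂(100) = 6.64
n ≥ 7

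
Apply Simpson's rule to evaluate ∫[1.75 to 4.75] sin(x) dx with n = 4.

f(x) = sin(x)
a = 1.75, b = 4.75, n = 4
h = (b - a)/n = 0.750000

Simpson's rule: (h/3)[f(x₀) + 4f(x₁) + 2f(x₂) + ... + f(xₙ)]

x_0 = 1.7500, f(x_0) = 0.983986, coefficient = 1
x_1 = 2.5000, f(x_1) = 0.598472, coefficient = 4
x_2 = 3.2500, f(x_2) = -0.108195, coefficient = 2
x_3 = 4.0000, f(x_3) = -0.756802, coefficient = 4
x_4 = 4.7500, f(x_4) = -0.999293, coefficient = 1

I ≈ (0.750000/3) × -0.865019 = -0.216255
Exact value: -0.215848
Error: 0.000406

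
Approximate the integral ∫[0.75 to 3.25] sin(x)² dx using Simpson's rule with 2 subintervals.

f(x) = sin(x)²
a = 0.75, b = 3.25, n = 2
h = (b - a)/n = 1.250000

Simpson's rule: (h/3)[f(x₀) + 4f(x₁) + 2f(x₂) + ... + f(xₙ)]

x_0 = 0.7500, f(x_0) = 0.464631, coefficient = 1
x_1 = 2.0000, f(x_1) = 0.826822, coefficient = 4
x_2 = 3.2500, f(x_2) = 0.011706, coefficient = 1

I ≈ (1.250000/3) × 3.783625 = 1.576510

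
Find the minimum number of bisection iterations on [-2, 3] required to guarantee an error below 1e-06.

We need (b-a)/2^n ≤ 1e-06
(3 - (-2))/2^n ≤ 1e-06
5/2^n ≤ 1e-06
2^n ≥ 5000000
n ≥ log₂(5000000) = 22.25
n ≥ 23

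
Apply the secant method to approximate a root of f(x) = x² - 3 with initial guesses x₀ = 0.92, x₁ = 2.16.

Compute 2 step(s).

f(x) = x² - 3
x₀ = 0.92, x₁ = 2.16

Secant formula: x_{n+1} = x_n - f(x_n)(x_n - x_{n-1})/(f(x_n) - f(x_{n-1}))

Iteration 1:
  f(0.920000) = -2.153600
  f(2.160000) = 1.665600
  x_2 = 2.160000 - 1.665600×(2.160000 - 0.920000)/(1.665600 - (-2.153600))
       = 1.619221
Iteration 2:
  f(2.160000) = 1.665600
  f(1.619221) = -0.378124
  x_3 = 1.619221 - (-0.378124)×(1.619221 - 2.160000)/(-0.378124 - 1.665600)
       = 1.719274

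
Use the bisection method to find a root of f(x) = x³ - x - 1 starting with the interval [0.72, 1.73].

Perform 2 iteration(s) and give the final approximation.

f(x) = x³ - x - 1
Initial interval: [0.72, 1.73]

Iteration 1:
  c_1 = (0.720000 + 1.730000)/2 = 1.225000
  f(c_1) = f(1.225000) = -0.386734
  f(a) × f(c) ≥ 0, new interval: [1.225000, 1.730000]
Iteration 2:
  c_2 = (1.225000 + 1.730000)/2 = 1.477500
  f(c_2) = f(1.477500) = 0.747892
  f(a) × f(c) < 0, new interval: [1.225000, 1.477500]

After 2 iteration(s), the approximation is c_2 = 1.477500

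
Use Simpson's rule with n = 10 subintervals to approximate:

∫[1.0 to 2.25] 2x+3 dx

f(x) = 2x+3
a = 1.0, b = 2.25, n = 10
h = (b - a)/n = 0.125000

Simpson's rule: (h/3)[f(x₀) + 4f(x₁) + 2f(x₂) + ... + f(xₙ)]

x_0 = 1.0000, f(x_0) = 5.000000, coefficient = 1
x_1 = 1.1250, f(x_1) = 5.250000, coefficient = 4
x_2 = 1.2500, f(x_2) = 5.500000, coefficient = 2
x_3 = 1.3750, f(x_3) = 5.750000, coefficient = 4
x_4 = 1.5000, f(x_4) = 6.000000, coefficient = 2
x_5 = 1.6250, f(x_5) = 6.250000, coefficient = 4
x_6 = 1.7500, f(x_6) = 6.500000, coefficient = 2
x_7 = 1.8750, f(x_7) = 6.750000, coefficient = 4
x_8 = 2.0000, f(x_8) = 7.000000, coefficient = 2
x_9 = 2.1250, f(x_9) = 7.250000, coefficient = 4
x_10 = 2.2500, f(x_10) = 7.500000, coefficient = 1

I ≈ (0.125000/3) × 187.500000 = 7.812500
Exact value: 7.812500
Error: 0.000000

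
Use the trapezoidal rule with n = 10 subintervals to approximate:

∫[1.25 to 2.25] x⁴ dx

f(x) = x⁴
a = 1.25, b = 2.25, n = 10
h = (b - a)/n = 0.100000

Trapezoidal rule: (h/2)[f(x₀) + 2f(x₁) + 2f(x₂) + ... + f(xₙ)]

x_0 = 1.2500, f(x_0) = 2.441406, coefficient = 1
x_1 = 1.3500, f(x_1) = 3.321506, coefficient = 2
x_2 = 1.4500, f(x_2) = 4.420506, coefficient = 2
x_3 = 1.5500, f(x_3) = 5.772006, coefficient = 2
x_4 = 1.6500, f(x_4) = 7.412006, coefficient = 2
x_5 = 1.7500, f(x_5) = 9.378906, coefficient = 2
x_6 = 1.8500, f(x_6) = 11.713506, coefficient = 2
x_7 = 1.9500, f(x_7) = 14.459006, coefficient = 2
x_8 = 2.0500, f(x_8) = 17.661006, coefficient = 2
x_9 = 2.1500, f(x_9) = 21.367506, coefficient = 2
x_10 = 2.2500, f(x_10) = 25.628906, coefficient = 1

I ≈ (0.100000/2) × 219.082225 = 10.954111
Exact value: 10.922656
Error: 0.031455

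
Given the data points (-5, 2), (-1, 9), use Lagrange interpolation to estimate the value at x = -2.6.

Lagrange interpolation formula:
P(x) = Σ yᵢ × Lᵢ(x)
where Lᵢ(x) = Π_{j≠i} (x - xⱼ)/(xᵢ - xⱼ)

L_0(-2.6) = (-2.6 - (-1))/(-5 - (-1)) = 0.400000
L_1(-2.6) = (-2.6 - (-5))/(-1 - (-5)) = 0.600000

P(-2.6) = 2×L_0(-2.6) + 9×L_1(-2.6)
P(-2.6) = 6.200000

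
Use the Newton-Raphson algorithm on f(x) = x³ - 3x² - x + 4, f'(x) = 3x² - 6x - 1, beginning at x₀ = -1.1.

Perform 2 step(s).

f(x) = x³ - 3x² - x + 4
f'(x) = 3x² - 6x - 1
x₀ = -1.1

Newton-Raphson formula: x_{n+1} = x_n - f(x_n)/f'(x_n)

Iteration 1:
  f(-1.100000) = 0.139000
  f'(-1.100000) = 9.230000
  x_1 = -1.100000 - 0.139000/9.230000 = -1.115060
Iteration 2:
  f(-1.115060) = -0.001432
  f'(-1.115060) = 9.420431
  x_2 = -1.115060 - (-0.001432)/9.420431 = -1.114908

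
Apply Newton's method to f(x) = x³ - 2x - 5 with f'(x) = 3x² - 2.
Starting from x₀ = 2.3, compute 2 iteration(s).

f(x) = x³ - 2x - 5
f'(x) = 3x² - 2
x₀ = 2.3

Newton-Raphson formula: x_{n+1} = x_n - f(x_n)/f'(x_n)

Iteration 1:
  f(2.300000) = 2.567000
  f'(2.300000) = 13.870000
  x_1 = 2.300000 - 2.567000/13.870000 = 2.114924
Iteration 2:
  f(2.114924) = 0.230006
  f'(2.114924) = 11.418714
  x_2 = 2.114924 - 0.230006/11.418714 = 2.094781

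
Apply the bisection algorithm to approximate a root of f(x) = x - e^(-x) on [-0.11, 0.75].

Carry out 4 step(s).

f(x) = x - e^(-x)
Initial interval: [-0.11, 0.75]

Iteration 1:
  c_1 = (-0.110000 + 0.750000)/2 = 0.320000
  f(c_1) = f(0.320000) = -0.406149
  f(a) × f(c) ≥ 0, new interval: [0.320000, 0.750000]
Iteration 2:
  c_2 = (0.320000 + 0.750000)/2 = 0.535000
  f(c_2) = f(0.535000) = -0.050669
  f(a) × f(c) ≥ 0, new interval: [0.535000, 0.750000]
Iteration 3:
  c_3 = (0.535000 + 0.750000)/2 = 0.642500
  f(c_3) = f(0.642500) = 0.116524
  f(a) × f(c) < 0, new interval: [0.535000, 0.642500]
Iteration 4:
  c_4 = (0.535000 + 0.642500)/2 = 0.588750
  f(c_4) = f(0.588750) = 0.033729
  f(a) × f(c) < 0, new interval: [0.535000, 0.588750]

After 4 iteration(s), the approximation is c_4 = 0.588750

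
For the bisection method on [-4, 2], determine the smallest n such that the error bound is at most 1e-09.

We need (b-a)/2^n ≤ 1e-09
(2 - (-4))/2^n ≤ 1e-09
6/2^n ≤ 1e-09
2^n ≥ 6000000000
n ≥ log₂(6000000000) = 32.48
n ≥ 33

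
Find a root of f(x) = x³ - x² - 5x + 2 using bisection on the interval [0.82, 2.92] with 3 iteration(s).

f(x) = x³ - x² - 5x + 2
Initial interval: [0.82, 2.92]

Iteration 1:
  c_1 = (0.820000 + 2.920000)/2 = 1.870000
  f(c_1) = f(1.870000) = -4.307697
  f(a) × f(c) ≥ 0, new interval: [1.870000, 2.920000]
Iteration 2:
  c_2 = (1.870000 + 2.920000)/2 = 2.395000
  f(c_2) = f(2.395000) = -1.973245
  f(a) × f(c) ≥ 0, new interval: [2.395000, 2.920000]
Iteration 3:
  c_3 = (2.395000 + 2.920000)/2 = 2.657500
  f(c_3) = f(2.657500) = 0.418273
  f(a) × f(c) < 0, new interval: [2.395000, 2.657500]

After 3 iteration(s), the approximation is c_3 = 2.657500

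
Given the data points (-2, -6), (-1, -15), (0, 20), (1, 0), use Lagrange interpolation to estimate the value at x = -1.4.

Lagrange interpolation formula:
P(x) = Σ yᵢ × Lᵢ(x)
where Lᵢ(x) = Π_{j≠i} (x - xⱼ)/(xᵢ - xⱼ)

L_0(-1.4) = (-1.4 - (-1))/(-2 - (-1)) × (-1.4 - 0)/(-2 - 0) × (-1.4 - 1)/(-2 - 1) = 0.224000
L_1(-1.4) = (-1.4 - (-2))/(-1 - (-2)) × (-1.4 - 0)/(-1 - 0) × (-1.4 - 1)/(-1 - 1) = 1.008000
L_2(-1.4) = (-1.4 - (-2))/(0 - (-2)) × (-1.4 - (-1))/(0 - (-1)) × (-1.4 - 1)/(0 - 1) = -0.288000
L_3(-1.4) = (-1.4 - (-2))/(1 - (-2)) × (-1.4 - (-1))/(1 - (-1)) × (-1.4 - 0)/(1 - 0) = 0.056000

P(-1.4) = (-6)×L_0(-1.4) + (-15)×L_1(-1.4) + 20×L_2(-1.4) + 0×L_3(-1.4)
P(-1.4) = -22.224000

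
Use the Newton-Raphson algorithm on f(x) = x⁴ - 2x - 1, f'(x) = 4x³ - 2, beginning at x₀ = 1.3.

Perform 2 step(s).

f(x) = x⁴ - 2x - 1
f'(x) = 4x³ - 2
x₀ = 1.3

Newton-Raphson formula: x_{n+1} = x_n - f(x_n)/f'(x_n)

Iteration 1:
  f(1.300000) = -0.743900
  f'(1.300000) = 6.788000
  x_1 = 1.300000 - (-0.743900)/6.788000 = 1.409590
Iteration 2:
  f(1.409590) = 0.128771
  f'(1.409590) = 9.203116
  x_2 = 1.409590 - 0.128771/9.203116 = 1.395598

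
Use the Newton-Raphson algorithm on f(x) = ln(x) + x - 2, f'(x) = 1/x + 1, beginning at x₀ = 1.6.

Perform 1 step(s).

f(x) = ln(x) + x - 2
f'(x) = 1/x + 1
x₀ = 1.6

Newton-Raphson formula: x_{n+1} = x_n - f(x_n)/f'(x_n)

Iteration 1:
  f(1.600000) = 0.070004
  f'(1.600000) = 1.625000
  x_1 = 1.600000 - 0.070004/1.625000 = 1.556921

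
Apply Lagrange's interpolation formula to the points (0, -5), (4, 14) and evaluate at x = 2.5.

Lagrange interpolation formula:
P(x) = Σ yᵢ × Lᵢ(x)
where Lᵢ(x) = Π_{j≠i} (x - xⱼ)/(xᵢ - xⱼ)

L_0(2.5) = (2.5 - 4)/(0 - 4) = 0.375000
L_1(2.5) = (2.5 - 0)/(4 - 0) = 0.625000

P(2.5) = (-5)×L_0(2.5) + 14×L_1(2.5)
P(2.5) = 6.875000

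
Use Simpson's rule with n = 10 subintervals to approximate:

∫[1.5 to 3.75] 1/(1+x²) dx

f(x) = 1/(1+x²)
a = 1.5, b = 3.75, n = 10
h = (b - a)/n = 0.225000

Simpson's rule: (h/3)[f(x₀) + 4f(x₁) + 2f(x₂) + ... + f(xₙ)]

x_0 = 1.5000, f(x_0) = 0.307692, coefficient = 1
x_1 = 1.7250, f(x_1) = 0.251533, coefficient = 4
x_2 = 1.9500, f(x_2) = 0.208225, coefficient = 2
x_3 = 2.1750, f(x_3) = 0.174501, coefficient = 4
x_4 = 2.4000, f(x_4) = 0.147929, coefficient = 2
x_5 = 2.6250, f(x_5) = 0.126733, coefficient = 4
x_6 = 2.8500, f(x_6) = 0.109619, coefficient = 2
x_7 = 3.0750, f(x_7) = 0.095642, coefficient = 4
x_8 = 3.3000, f(x_8) = 0.084104, coefficient = 2
x_9 = 3.5250, f(x_9) = 0.074484, coefficient = 4
x_10 = 3.7500, f(x_10) = 0.066390, coefficient = 1

I ≈ (0.225000/3) × 4.365410 = 0.327406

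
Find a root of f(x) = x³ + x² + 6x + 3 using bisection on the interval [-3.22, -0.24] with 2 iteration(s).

f(x) = x³ + x² + 6x + 3
Initial interval: [-3.22, -0.24]

Iteration 1:
  c_1 = (-3.220000 + (-0.240000))/2 = -1.730000
  f(c_1) = f(-1.730000) = -9.564817
  f(a) × f(c) ≥ 0, new interval: [-1.730000, -0.240000]
Iteration 2:
  c_2 = (-1.730000 + (-0.240000))/2 = -0.985000
  f(c_2) = f(-0.985000) = -2.895447
  f(a) × f(c) ≥ 0, new interval: [-0.985000, -0.240000]

After 2 iteration(s), the approximation is c_2 = -0.985000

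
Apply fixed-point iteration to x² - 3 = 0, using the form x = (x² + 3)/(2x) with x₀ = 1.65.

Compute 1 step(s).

Equation: x² - 3 = 0
Fixed-point form: x = (x² + 3)/(2x)
x₀ = 1.65

x_1 = g(1.650000) = 1.734091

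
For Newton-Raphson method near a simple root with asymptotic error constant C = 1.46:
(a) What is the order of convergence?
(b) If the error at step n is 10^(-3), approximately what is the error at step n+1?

(a) Newton-Raphson has quadratic (order 2) convergence near simple roots.
    This means |e_{n+1}| ≈ C|e_n|².

(b) With |e_n| = 10^(-3) and C = 1.46:
    |e_{n+1}| ≈ 1.46 × (10^(-3))² = 1.46 × 10^(-6)

(a) 2 (quadratic); (b) |e_{n+1}| ≈ 1.460e-06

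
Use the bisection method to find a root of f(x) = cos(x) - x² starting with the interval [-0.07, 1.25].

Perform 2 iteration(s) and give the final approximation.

f(x) = cos(x) - x²
Initial interval: [-0.07, 1.25]

Iteration 1:
  c_1 = (-0.070000 + 1.250000)/2 = 0.590000
  f(c_1) = f(0.590000) = 0.482841
  f(a) × f(c) ≥ 0, new interval: [0.590000, 1.250000]
Iteration 2:
  c_2 = (0.590000 + 1.250000)/2 = 0.920000
  f(c_2) = f(0.920000) = -0.240580
  f(a) × f(c) < 0, new interval: [0.590000, 0.920000]

After 2 iteration(s), the approximation is c_2 = 0.920000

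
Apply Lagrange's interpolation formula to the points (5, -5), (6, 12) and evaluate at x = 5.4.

Lagrange interpolation formula:
P(x) = Σ yᵢ × Lᵢ(x)
where Lᵢ(x) = Π_{j≠i} (x - xⱼ)/(xᵢ - xⱼ)

L_0(5.4) = (5.4 - 6)/(5 - 6) = 0.600000
L_1(5.4) = (5.4 - 5)/(6 - 5) = 0.400000

P(5.4) = (-5)×L_0(5.4) + 12×L_1(5.4)
P(5.4) = 1.800000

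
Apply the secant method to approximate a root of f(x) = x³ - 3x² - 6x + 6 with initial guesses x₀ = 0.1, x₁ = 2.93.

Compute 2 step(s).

f(x) = x³ - 3x² - 6x + 6
x₀ = 0.1, x₁ = 2.93

Secant formula: x_{n+1} = x_n - f(x_n)(x_n - x_{n-1})/(f(x_n) - f(x_{n-1}))

Iteration 1:
  f(0.100000) = 5.371000
  f(2.930000) = -12.180943
  x_2 = 2.930000 - (-12.180943)×(2.930000 - 0.100000)/(-12.180943 - 5.371000)
       = 0.965997
Iteration 2:
  f(2.930000) = -12.180943
  f(0.965997) = -1.694012
  x_3 = 0.965997 - (-1.694012)×(0.965997 - 2.930000)/(-1.694012 - (-12.180943))
       = 0.648741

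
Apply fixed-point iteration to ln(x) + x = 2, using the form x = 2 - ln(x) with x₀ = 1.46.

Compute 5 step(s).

Equation: ln(x) + x = 2
Fixed-point form: x = 2 - ln(x)
x₀ = 1.46

x_1 = g(1.460000) = 1.621564
x_2 = g(1.621564) = 1.516609
x_3 = g(1.516609) = 1.583523
x_4 = g(1.583523) = 1.540348
x_5 = g(1.540348) = 1.567992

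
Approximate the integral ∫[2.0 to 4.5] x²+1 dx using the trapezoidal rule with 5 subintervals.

f(x) = x²+1
a = 2.0, b = 4.5, n = 5
h = (b - a)/n = 0.500000

Trapezoidal rule: (h/2)[f(x₀) + 2f(x₁) + 2f(x₂) + ... + f(xₙ)]

x_0 = 2.0000, f(x_0) = 5.000000, coefficient = 1
x_1 = 2.5000, f(x_1) = 7.250000, coefficient = 2
x_2 = 3.0000, f(x_2) = 10.000000, coefficient = 2
x_3 = 3.5000, f(x_3) = 13.250000, coefficient = 2
x_4 = 4.0000, f(x_4) = 17.000000, coefficient = 2
x_5 = 4.5000, f(x_5) = 21.250000, coefficient = 1

I ≈ (0.500000/2) × 121.250000 = 30.312500
Exact value: 30.208333
Error: 0.104167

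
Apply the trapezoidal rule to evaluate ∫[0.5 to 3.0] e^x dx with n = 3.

f(x) = e^x
a = 0.5, b = 3.0, n = 3
h = (b - a)/n = 0.833333

Trapezoidal rule: (h/2)[f(x₀) + 2f(x₁) + 2f(x₂) + ... + f(xₙ)]

x_0 = 0.5000, f(x_0) = 1.648721, coefficient = 1
x_1 = 1.3333, f(x_1) = 3.793668, coefficient = 2
x_2 = 2.1667, f(x_2) = 8.729138, coefficient = 2
x_3 = 3.0000, f(x_3) = 20.085537, coefficient = 1

I ≈ (0.833333/2) × 46.779871 = 19.491613
Exact value: 18.436816
Error: 1.054797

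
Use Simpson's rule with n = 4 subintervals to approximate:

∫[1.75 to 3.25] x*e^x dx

f(x) = x*e^x
a = 1.75, b = 3.25, n = 4
h = (b - a)/n = 0.375000

Simpson's rule: (h/3)[f(x₀) + 4f(x₁) + 2f(x₂) + ... + f(xₙ)]

x_0 = 1.7500, f(x_0) = 10.070555, coefficient = 1
x_1 = 2.1250, f(x_1) = 17.792407, coefficient = 4
x_2 = 2.5000, f(x_2) = 30.456235, coefficient = 2
x_3 = 2.8750, f(x_3) = 50.960594, coefficient = 4
x_4 = 3.2500, f(x_4) = 83.818605, coefficient = 1

I ≈ (0.375000/3) × 429.813635 = 53.726704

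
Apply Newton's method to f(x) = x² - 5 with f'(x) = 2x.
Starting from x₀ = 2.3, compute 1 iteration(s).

f(x) = x² - 5
f'(x) = 2x
x₀ = 2.3

Newton-Raphson formula: x_{n+1} = x_n - f(x_n)/f'(x_n)

Iteration 1:
  f(2.300000) = 0.290000
  f'(2.300000) = 4.600000
  x_1 = 2.300000 - 0.290000/4.600000 = 2.236957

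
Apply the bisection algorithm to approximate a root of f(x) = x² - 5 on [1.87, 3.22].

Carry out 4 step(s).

f(x) = x² - 5
Initial interval: [1.87, 3.22]

Iteration 1:
  c_1 = (1.870000 + 3.220000)/2 = 2.545000
  f(c_1) = f(2.545000) = 1.477025
  f(a) × f(c) < 0, new interval: [1.870000, 2.545000]
Iteration 2:
  c_2 = (1.870000 + 2.545000)/2 = 2.207500
  f(c_2) = f(2.207500) = -0.126944
  f(a) × f(c) ≥ 0, new interval: [2.207500, 2.545000]
Iteration 3:
  c_3 = (2.207500 + 2.545000)/2 = 2.376250
  f(c_3) = f(2.376250) = 0.646564
  f(a) × f(c) < 0, new interval: [2.207500, 2.376250]
Iteration 4:
  c_4 = (2.207500 + 2.376250)/2 = 2.291875
  f(c_4) = f(2.291875) = 0.252691
  f(a) × f(c) < 0, new interval: [2.207500, 2.291875]

After 4 iteration(s), the approximation is c_4 = 2.291875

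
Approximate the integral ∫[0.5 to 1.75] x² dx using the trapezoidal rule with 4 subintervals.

f(x) = x²
a = 0.5, b = 1.75, n = 4
h = (b - a)/n = 0.312500

Trapezoidal rule: (h/2)[f(x₀) + 2f(x₁) + 2f(x₂) + ... + f(xₙ)]

x_0 = 0.5000, f(x_0) = 0.250000, coefficient = 1
x_1 = 0.8125, f(x_1) = 0.660156, coefficient = 2
x_2 = 1.1250, f(x_2) = 1.265625, coefficient = 2
x_3 = 1.4375, f(x_3) = 2.066406, coefficient = 2
x_4 = 1.7500, f(x_4) = 3.062500, coefficient = 1

I ≈ (0.312500/2) × 11.296875 = 1.765137
Exact value: 1.744792
Error: 0.020345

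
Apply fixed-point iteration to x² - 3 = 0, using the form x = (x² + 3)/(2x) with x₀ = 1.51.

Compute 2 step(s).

Equation: x² - 3 = 0
Fixed-point form: x = (x² + 3)/(2x)
x₀ = 1.51

x_1 = g(1.510000) = 1.748377
x_2 = g(1.748377) = 1.732127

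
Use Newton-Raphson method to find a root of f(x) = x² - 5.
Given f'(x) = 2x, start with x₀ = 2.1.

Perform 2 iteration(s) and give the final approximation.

f(x) = x² - 5
f'(x) = 2x
x₀ = 2.1

Newton-Raphson formula: x_{n+1} = x_n - f(x_n)/f'(x_n)

Iteration 1:
  f(2.100000) = -0.590000
  f'(2.100000) = 4.200000
  x_1 = 2.100000 - (-0.590000)/4.200000 = 2.240476
Iteration 2:
  f(2.240476) = 0.019734
  f'(2.240476) = 4.480952
  x_2 = 2.240476 - 0.019734/4.480952 = 2.236072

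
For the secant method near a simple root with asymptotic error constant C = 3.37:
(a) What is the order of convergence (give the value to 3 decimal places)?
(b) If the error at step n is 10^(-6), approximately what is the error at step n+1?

(a) Secant method has superlinear convergence with order φ = (1+√5)/2 ≈ 1.618.
    This means |e_{n+1}| ≈ C|e_n|^1.618.

(b) With |e_n| = 10^(-6) and C = 3.37:
    |e_{n+1}| ≈ 3.37 × (10^(-6))^1.618 = 3.37 × 10^(-9.71)

(a) ≈ 1.618 (golden ratio); (b) |e_{n+1}| ≈ 6.598e-10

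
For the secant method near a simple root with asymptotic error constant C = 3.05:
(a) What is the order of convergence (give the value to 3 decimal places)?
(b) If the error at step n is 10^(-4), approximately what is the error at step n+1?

(a) Secant method has superlinear convergence with order φ = (1+√5)/2 ≈ 1.618.
    This means |e_{n+1}| ≈ C|e_n|^1.618.

(b) With |e_n| = 10^(-4) and C = 3.05:
    |e_{n+1}| ≈ 3.05 × (10^(-4))^1.618 = 3.05 × 10^(-6.47)

(a) ≈ 1.618 (golden ratio); (b) |e_{n+1}| ≈ 1.028e-06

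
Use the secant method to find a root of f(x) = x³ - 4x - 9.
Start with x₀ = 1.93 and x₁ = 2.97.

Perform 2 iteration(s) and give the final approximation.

f(x) = x³ - 4x - 9
x₀ = 1.93, x₁ = 2.97

Secant formula: x_{n+1} = x_n - f(x_n)(x_n - x_{n-1})/(f(x_n) - f(x_{n-1}))

Iteration 1:
  f(1.930000) = -9.530943
  f(2.970000) = 5.318073
  x_2 = 2.970000 - 5.318073×(2.970000 - 1.930000)/(5.318073 - (-9.530943))
       = 2.597531
Iteration 2:
  f(2.970000) = 5.318073
  f(2.597531) = -1.864145
  x_3 = 2.597531 - (-1.864145)×(2.597531 - 2.970000)/(-1.864145 - 5.318073)
       = 2.694205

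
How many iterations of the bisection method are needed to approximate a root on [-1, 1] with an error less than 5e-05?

We need (b-a)/2^n ≤ 5e-05
(1 - (-1))/2^n ≤ 5e-05
2/2^n ≤ 5e-05
2^n ≥ 40000
n ≥ log₂(40000) = 15.29
n ≥ 16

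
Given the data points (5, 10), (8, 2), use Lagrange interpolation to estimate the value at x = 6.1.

Lagrange interpolation formula:
P(x) = Σ yᵢ × Lᵢ(x)
where Lᵢ(x) = Π_{j≠i} (x - xⱼ)/(xᵢ - xⱼ)

L_0(6.1) = (6.1 - 8)/(5 - 8) = 0.633333
L_1(6.1) = (6.1 - 5)/(8 - 5) = 0.366667

P(6.1) = 10×L_0(6.1) + 2×L_1(6.1)
P(6.1) = 7.066667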